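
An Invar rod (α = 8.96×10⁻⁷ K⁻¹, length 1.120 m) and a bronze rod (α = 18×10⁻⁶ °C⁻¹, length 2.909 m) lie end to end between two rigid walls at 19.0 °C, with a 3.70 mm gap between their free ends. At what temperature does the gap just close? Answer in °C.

T = 88.3 °C

Gap closes when ΔL₁ + ΔL₂ = 3.70 mm = 3.70×10⁻³ m
(α₁L₁ + α₂L₂)ΔT = g
α₁L₁ + α₂L₂ = 8.96×10⁻⁷×1.120 + 18×10⁻⁶×2.909 = 5.336552×10⁻⁵ m/K
ΔT = 3.70×10⁻³ / 5.336552×10⁻⁵ = 69.333 K
T = 19.0 + 69.333 = 88.333 °C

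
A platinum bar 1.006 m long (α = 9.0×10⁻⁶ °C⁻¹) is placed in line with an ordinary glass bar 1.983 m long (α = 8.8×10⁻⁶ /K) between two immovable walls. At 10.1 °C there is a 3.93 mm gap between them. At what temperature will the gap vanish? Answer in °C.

Gap closes when ΔL₁ + ΔL₂ = 3.93 mm = 3.93×10⁻³ m
(α₁L₁ + α₂L₂)ΔT = g
α₁L₁ + α₂L₂ = 9.0×10⁻⁶×1.006 + 8.8×10⁻⁶×1.983 = 2.65044×10⁻⁵ m/K
ΔT = 3.93×10⁻³ / 2.65044×10⁻⁵ = 148.28 K
T = 10.1 + 148.28 = 158.38 °C

T = 158 °C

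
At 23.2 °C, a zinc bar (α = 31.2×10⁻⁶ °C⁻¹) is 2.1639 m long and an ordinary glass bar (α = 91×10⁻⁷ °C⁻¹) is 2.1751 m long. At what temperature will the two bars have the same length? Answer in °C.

L₁(1 + α₁ΔT) = L₂(1 + α₂ΔT) ⇒ ΔT = (L₂ − L₁)/(α₁L₁ − α₂L₂)
L₂ − L₁ = 2.1751 − 2.1639 = 1.12×10⁻² m
α₁L₁ − α₂L₂ = 31.2×10⁻⁶×2.1639 − 91×10⁻⁷×2.1751 = 4.772027×10⁻⁵ m/K
ΔT = 1.12×10⁻² / 4.772027×10⁻⁵ = 234.701 K
T = 23.2 + 234.701 = 257.901 °C

T = 257.9 °C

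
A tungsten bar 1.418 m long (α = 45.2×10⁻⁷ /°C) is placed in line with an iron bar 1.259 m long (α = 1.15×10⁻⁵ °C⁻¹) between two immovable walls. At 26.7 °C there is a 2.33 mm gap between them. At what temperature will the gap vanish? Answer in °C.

α₁L₁ = 6.40936×10⁻⁶ m/K, α₂L₂ = 1.44785×10⁻⁵ m/K → total 2.088786×10⁻⁵ m/K
ΔT = g/(α₁L₁+α₂L₂) = 2.33×10⁻³ / 2.088786×10⁻⁵ = 111.55 K
T = 26.7 + 111.55 = 138.25 °C

T = 138 °C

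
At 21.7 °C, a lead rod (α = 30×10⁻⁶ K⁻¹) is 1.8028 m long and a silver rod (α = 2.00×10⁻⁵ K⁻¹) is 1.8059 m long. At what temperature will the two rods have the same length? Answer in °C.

L₁(1 + α₁ΔT) = L₂(1 + α₂ΔT) ⇒ ΔT = (L₂ − L₁)/(α₁L₁ − α₂L₂)
L₂ − L₁ = 1.8059 − 1.8028 = 3.10×10⁻³ m
α₁L₁ − α₂L₂ = 30×10⁻⁶×1.8028 − 2.00×10⁻⁵×1.8059 = 1.7966×10⁻⁵ m/K
ΔT = 3.10×10⁻³ / 1.7966×10⁻⁵ = 172.548 K
T = 21.7 + 172.548 = 194.248 °C

T = 194.2 °C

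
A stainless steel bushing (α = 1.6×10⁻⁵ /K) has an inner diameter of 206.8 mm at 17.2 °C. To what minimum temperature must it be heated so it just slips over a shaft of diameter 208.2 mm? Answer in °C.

Required Δd = 208.2 − 206.8 = 1.4 mm
Δd = αd₀ΔT ⇒ ΔT = Δd/(αd₀) = 1.4 / (1.6×10⁻⁵ × 206.8) = 423.11 K
T_min = 17.2 + 423.11 = 440.31 °C

T = 440 °C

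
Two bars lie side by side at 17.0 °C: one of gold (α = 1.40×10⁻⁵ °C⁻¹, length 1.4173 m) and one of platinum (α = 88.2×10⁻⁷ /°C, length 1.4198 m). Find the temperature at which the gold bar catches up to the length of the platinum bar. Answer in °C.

L₁(1 + α₁ΔT) = L₂(1 + α₂ΔT) ⇒ ΔT = (L₂ − L₁)/(α₁L₁ − α₂L₂)
L₂ − L₁ = 1.4198 − 1.4173 = 2.50×10⁻³ m
α₁L₁ − α₂L₂ = 1.40×10⁻⁵×1.4173 − 88.2×10⁻⁷×1.4198 = 7.319564×10⁻⁶ m/K
ΔT = 2.50×10⁻³ / 7.319564×10⁻⁶ = 341.550 K
T = 17.0 + 341.550 = 358.550 °C

T = 358.6 °C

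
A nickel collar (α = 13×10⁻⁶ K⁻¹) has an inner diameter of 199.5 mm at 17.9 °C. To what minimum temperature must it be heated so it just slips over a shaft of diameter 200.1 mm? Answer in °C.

Required Δd = 200.1 − 199.5 = 0.6 mm
Δd = αd₀ΔT ⇒ ΔT = Δd/(αd₀) = 0.6 / (13×10⁻⁶ × 199.5) = 231.35 K
T_min = 17.9 + 231.35 = 249.25 °C

T = 249 °C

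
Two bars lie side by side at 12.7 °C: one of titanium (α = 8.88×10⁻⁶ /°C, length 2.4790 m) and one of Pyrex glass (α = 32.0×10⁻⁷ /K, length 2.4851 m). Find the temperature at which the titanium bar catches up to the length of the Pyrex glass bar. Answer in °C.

Equal length when α₁L₁ΔT − α₂L₂ΔT = L₂ − L₁ = 6.10×10⁻³ m
α₁L₁ = 2.201352×10⁻⁵, α₂L₂ = 7.95232×10⁻⁶ → Δ(αL) = 1.40612×10⁻⁵ m/K
ΔT = 6.10×10⁻³ / 1.40612×10⁻⁵ = 433.818 K, so T = 12.7 + 433.818 = 446.518 °C

T = 446.5 °C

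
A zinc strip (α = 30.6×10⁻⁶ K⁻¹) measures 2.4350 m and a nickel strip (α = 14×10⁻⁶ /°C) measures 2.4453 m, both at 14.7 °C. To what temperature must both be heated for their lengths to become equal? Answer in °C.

T = 270.4 °C

L₁(1 + α₁ΔT) = L₂(1 + α₂ΔT) ⇒ ΔT = (L₂ − L₁)/(α₁L₁ − α₂L₂)
L₂ − L₁ = 2.4453 − 2.4350 = 1.03×10⁻² m
α₁L₁ − α₂L₂ = 30.6×10⁻⁶×2.4350 − 14×10⁻⁶×2.4453 = 4.02768×10⁻⁵ m/K
ΔT = 1.03×10⁻² / 4.02768×10⁻⁵ = 255.730 K
T = 14.7 + 255.730 = 270.430 °C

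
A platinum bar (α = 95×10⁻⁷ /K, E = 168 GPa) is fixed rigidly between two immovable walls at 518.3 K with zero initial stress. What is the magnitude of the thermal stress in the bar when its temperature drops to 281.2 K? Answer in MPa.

Fully constrained: the free strain ε = αΔT is blocked, so σ = Eε = EαΔT.
|ΔT| = 237.1 K
σ = 168×10⁹ × 95×10⁻⁷ × 237.1 = 3.78×10⁸ Pa

σ = 378 MPa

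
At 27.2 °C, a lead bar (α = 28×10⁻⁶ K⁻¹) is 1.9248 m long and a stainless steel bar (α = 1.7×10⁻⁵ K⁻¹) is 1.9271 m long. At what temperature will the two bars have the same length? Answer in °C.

L₁(1 + α₁ΔT) = L₂(1 + α₂ΔT) ⇒ ΔT = (L₂ − L₁)/(α₁L₁ − α₂L₂)
L₂ − L₁ = 1.9271 − 1.9248 = 2.30×10⁻³ m
α₁L₁ − α₂L₂ = 28×10⁻⁶×1.9248 − 1.7×10⁻⁵×1.9271 = 2.11337×10⁻⁵ m/K
ΔT = 2.30×10⁻³ / 2.11337×10⁻⁵ = 108.831 K
T = 27.2 + 108.831 = 136.031 °C

T = 136.0 °C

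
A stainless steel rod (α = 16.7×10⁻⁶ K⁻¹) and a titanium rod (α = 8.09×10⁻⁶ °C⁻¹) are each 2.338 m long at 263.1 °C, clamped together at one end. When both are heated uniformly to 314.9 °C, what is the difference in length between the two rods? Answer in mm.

1.04 mm

ΔT = 51.8 K
stainless steel: ΔL = 16.7×10⁻⁶ × 2.338 m × 51.8 = 2.0225×10⁻³ m = 2.0225 mm
titanium: ΔL = 8.09×10⁻⁶ × 2.338 m × 51.8 = 9.7977×10⁻⁴ m = 0.97977 mm
difference = 2.0225 − 0.97977 = 1.04273 mm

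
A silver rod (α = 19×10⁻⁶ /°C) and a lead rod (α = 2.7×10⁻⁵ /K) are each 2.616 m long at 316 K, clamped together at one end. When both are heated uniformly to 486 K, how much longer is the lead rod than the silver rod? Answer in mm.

ΔT = 170 K
silver: ΔL = 19×10⁻⁶ × 2.616 m × 170 = 8.4497×10⁻³ m = 8.4497 mm
lead: ΔL = 2.7×10⁻⁵ × 2.616 m × 170 = 1.2007×10⁻² m = 12.007 mm
difference = 12.007 − 8.4497 = 3.5573 mm

3.56 mm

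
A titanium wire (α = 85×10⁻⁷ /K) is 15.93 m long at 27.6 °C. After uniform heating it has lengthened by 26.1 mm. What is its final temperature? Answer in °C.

T = 220 °C

ΔL = αL₀ΔT ⇒ ΔT = ΔL / (αL₀)
ΔT = 26.1×10⁻³ m / (85×10⁻⁷ × 15.93 m) = 192.76 K
T = 27.6 + 192.76 = 220.36 °C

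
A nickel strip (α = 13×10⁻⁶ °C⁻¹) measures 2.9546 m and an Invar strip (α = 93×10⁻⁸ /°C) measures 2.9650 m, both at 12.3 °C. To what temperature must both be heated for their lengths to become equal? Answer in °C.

L₁(1 + α₁ΔT) = L₂(1 + α₂ΔT) ⇒ ΔT = (L₂ − L₁)/(α₁L₁ − α₂L₂)
L₂ − L₁ = 2.9650 − 2.9546 = 1.04×10⁻² m
α₁L₁ − α₂L₂ = 13×10⁻⁶×2.9546 − 93×10⁻⁸×2.9650 = 3.565235×10⁻⁵ m/K
ΔT = 1.04×10⁻² / 3.565235×10⁻⁵ = 291.706 K
T = 12.3 + 291.706 = 304.006 °C

T = 304.0 °C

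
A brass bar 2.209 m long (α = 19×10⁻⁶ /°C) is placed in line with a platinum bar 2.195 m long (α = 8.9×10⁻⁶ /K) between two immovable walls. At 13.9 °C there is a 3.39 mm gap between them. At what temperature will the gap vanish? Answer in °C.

Gap closes when ΔL₁ + ΔL₂ = 3.39 mm = 3.39×10⁻³ m
(α₁L₁ + α₂L₂)ΔT = g
α₁L₁ + α₂L₂ = 19×10⁻⁶×2.209 + 8.9×10⁻⁶×2.195 = 6.15065×10⁻⁵ m/K
ΔT = 3.39×10⁻³ / 6.15065×10⁻⁵ = 55.116 K
T = 13.9 + 55.116 = 69.016 °C

T = 69.0 °C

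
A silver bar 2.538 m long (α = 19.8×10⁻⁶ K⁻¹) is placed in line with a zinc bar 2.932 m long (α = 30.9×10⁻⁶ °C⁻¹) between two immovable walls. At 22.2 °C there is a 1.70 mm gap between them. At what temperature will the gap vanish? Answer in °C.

T = 34.3 °C

α₁L₁ = 5.02524×10⁻⁵ m/K, α₂L₂ = 9.05988×10⁻⁵ m/K → total 1.408512×10⁻⁴ m/K
ΔT = g/(α₁L₁+α₂L₂) = 1.70×10⁻³ / 1.408512×10⁻⁴ = 12.069 K
T = 22.2 + 12.069 = 34.269 °C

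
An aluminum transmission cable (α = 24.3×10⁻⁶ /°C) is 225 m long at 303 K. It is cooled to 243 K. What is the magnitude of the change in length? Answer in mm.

|ΔT| = |243 − 303| = 60 K
ΔL = αL₀ΔT = (24.3×10⁻⁶)(225)(60) = 3.28×10⁻¹ m

ΔL = 328 mm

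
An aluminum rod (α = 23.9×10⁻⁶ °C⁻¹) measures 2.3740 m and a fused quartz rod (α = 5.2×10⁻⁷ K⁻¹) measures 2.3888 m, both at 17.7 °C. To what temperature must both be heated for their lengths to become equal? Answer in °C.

L₁(1 + α₁ΔT) = L₂(1 + α₂ΔT) ⇒ ΔT = (L₂ − L₁)/(α₁L₁ − α₂L₂)
L₂ − L₁ = 2.3888 − 2.3740 = 1.48×10⁻² m
α₁L₁ − α₂L₂ = 23.9×10⁻⁶×2.3740 − 5.2×10⁻⁷×2.3888 = 5.5496424×10⁻⁵ m/K
ΔT = 1.48×10⁻² / 5.5496424×10⁻⁵ = 266.684 K
T = 17.7 + 266.684 = 284.384 °C

T = 284.4 °C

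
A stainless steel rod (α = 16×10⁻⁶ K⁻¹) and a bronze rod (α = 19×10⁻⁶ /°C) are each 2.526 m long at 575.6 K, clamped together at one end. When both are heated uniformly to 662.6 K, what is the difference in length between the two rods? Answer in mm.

0.659 mm

ΔT = 87.0 K
stainless steel: ΔL = 16×10⁻⁶ × 2.526 m × 87.0 = 3.5162×10⁻³ m = 3.5162 mm
bronze: ΔL = 19×10⁻⁶ × 2.526 m × 87.0 = 4.1755×10⁻³ m = 4.1755 mm
difference = 4.1755 − 3.5162 = 0.6593 mm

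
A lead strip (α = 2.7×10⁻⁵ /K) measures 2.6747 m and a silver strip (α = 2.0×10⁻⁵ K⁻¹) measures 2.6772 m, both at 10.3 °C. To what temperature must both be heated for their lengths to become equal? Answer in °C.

T = 144.2 °C

Equal length when α₁L₁ΔT − α₂L₂ΔT = L₂ − L₁ = 2.50×10⁻³ m
α₁L₁ = 7.22169×10⁻⁵, α₂L₂ = 5.3544×10⁻⁵ → Δ(αL) = 1.86729×10⁻⁵ m/K
ΔT = 2.50×10⁻³ / 1.86729×10⁻⁵ = 133.884 K, so T = 10.3 + 133.884 = 144.184 °C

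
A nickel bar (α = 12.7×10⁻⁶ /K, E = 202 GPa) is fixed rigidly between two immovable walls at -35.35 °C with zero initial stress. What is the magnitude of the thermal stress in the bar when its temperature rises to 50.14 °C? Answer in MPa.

σ = 219 MPa

Fully constrained: the free strain ε = αΔT is blocked, so σ = Eε = EαΔT.
|ΔT| = 85.49 K
σ = 202×10⁹ × 12.7×10⁻⁶ × 85.49 = 2.19×10⁸ Pa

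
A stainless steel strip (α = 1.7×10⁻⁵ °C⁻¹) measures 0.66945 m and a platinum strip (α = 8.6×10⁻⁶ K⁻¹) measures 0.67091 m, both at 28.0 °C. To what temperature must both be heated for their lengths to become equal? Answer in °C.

T = 288.2 °C

L₁(1 + α₁ΔT) = L₂(1 + α₂ΔT) ⇒ ΔT = (L₂ − L₁)/(α₁L₁ − α₂L₂)
L₂ − L₁ = 0.67091 − 0.66945 = 1.46×10⁻³ m
α₁L₁ − α₂L₂ = 1.7×10⁻⁵×0.66945 − 8.6×10⁻⁶×0.67091 = 5.610824×10⁻⁶ m/K
ΔT = 1.46×10⁻³ / 5.610824×10⁻⁶ = 260.211 K
T = 28.0 + 260.211 = 288.211 °C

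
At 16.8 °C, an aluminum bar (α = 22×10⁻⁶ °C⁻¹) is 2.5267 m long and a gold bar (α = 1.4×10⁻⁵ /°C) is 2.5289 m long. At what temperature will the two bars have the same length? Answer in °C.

L₁(1 + α₁ΔT) = L₂(1 + α₂ΔT) ⇒ ΔT = (L₂ − L₁)/(α₁L₁ − α₂L₂)
L₂ − L₁ = 2.5289 − 2.5267 = 2.20×10⁻³ m
α₁L₁ − α₂L₂ = 22×10⁻⁶×2.5267 − 1.4×10⁻⁵×2.5289 = 2.01828×10⁻⁵ m/K
ΔT = 2.20×10⁻³ / 2.01828×10⁻⁵ = 109.004 K
T = 16.8 + 109.004 = 125.804 °C

T = 125.8 °C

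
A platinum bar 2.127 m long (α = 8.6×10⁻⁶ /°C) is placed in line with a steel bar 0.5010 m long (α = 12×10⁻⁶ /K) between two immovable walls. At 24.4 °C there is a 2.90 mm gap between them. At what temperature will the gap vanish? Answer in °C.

T = 144 °C

α₁L₁ = 1.82922×10⁻⁵ m/K, α₂L₂ = 6.012×10⁻⁶ m/K → total 2.43042×10⁻⁵ m/K
ΔT = g/(α₁L₁+α₂L₂) = 2.90×10⁻³ / 2.43042×10⁻⁵ = 119.32 K
T = 24.4 + 119.32 = 143.72 °C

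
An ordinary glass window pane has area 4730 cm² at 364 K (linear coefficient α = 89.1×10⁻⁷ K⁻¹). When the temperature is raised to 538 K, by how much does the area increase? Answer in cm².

ΔA = 14.7 cm²

Area coefficient ≈ 2α; |ΔT| = 174 K
ΔA = 2αA₀ΔT = 2(89.1×10⁻⁷)(4730)(174) = 14.7 cm²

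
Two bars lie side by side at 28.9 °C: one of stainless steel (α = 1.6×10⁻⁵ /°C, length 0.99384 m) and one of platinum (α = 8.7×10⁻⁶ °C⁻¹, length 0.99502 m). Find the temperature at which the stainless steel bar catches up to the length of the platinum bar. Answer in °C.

L₁(1 + α₁ΔT) = L₂(1 + α₂ΔT) ⇒ ΔT = (L₂ − L₁)/(α₁L₁ − α₂L₂)
L₂ − L₁ = 0.99502 − 0.99384 = 1.18×10⁻³ m
α₁L₁ − α₂L₂ = 1.6×10⁻⁵×0.99384 − 8.7×10⁻⁶×0.99502 = 7.244766×10⁻⁶ m/K
ΔT = 1.18×10⁻³ / 7.244766×10⁻⁶ = 162.876 K
T = 28.9 + 162.876 = 191.776 °C

T = 191.8 °C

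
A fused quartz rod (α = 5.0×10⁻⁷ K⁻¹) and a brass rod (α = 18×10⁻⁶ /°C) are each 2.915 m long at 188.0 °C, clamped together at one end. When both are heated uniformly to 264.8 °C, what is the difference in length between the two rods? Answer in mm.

ΔT = 76.8 K
fused quartz: ΔL = 5.0×10⁻⁷ × 2.915 m × 76.8 = 1.1194×10⁻⁴ m = 0.11194 mm
brass: ΔL = 18×10⁻⁶ × 2.915 m × 76.8 = 4.0297×10⁻³ m = 4.0297 mm
difference = 4.0297 − 0.11194 = 3.91776 mm

3.92 mm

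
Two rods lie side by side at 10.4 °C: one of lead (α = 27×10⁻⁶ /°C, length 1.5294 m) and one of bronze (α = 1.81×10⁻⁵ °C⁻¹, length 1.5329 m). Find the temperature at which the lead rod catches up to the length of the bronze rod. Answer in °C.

Equal length when α₁L₁ΔT − α₂L₂ΔT = L₂ − L₁ = 3.50×10⁻³ m
α₁L₁ = 4.12938×10⁻⁵, α₂L₂ = 2.774549×10⁻⁵ → Δ(αL) = 1.354831×10⁻⁵ m/K
ΔT = 3.50×10⁻³ / 1.354831×10⁻⁵ = 258.335 K, so T = 10.4 + 258.335 = 268.735 °C

T = 268.7 °C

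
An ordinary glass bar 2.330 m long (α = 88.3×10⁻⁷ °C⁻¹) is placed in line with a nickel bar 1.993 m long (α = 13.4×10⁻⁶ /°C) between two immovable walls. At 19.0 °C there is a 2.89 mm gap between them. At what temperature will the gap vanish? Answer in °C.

T = 80.1 °C

α₁L₁ = 2.05739×10⁻⁵ m/K, α₂L₂ = 2.67062×10⁻⁵ m/K → total 4.72801×10⁻⁵ m/K
ΔT = g/(α₁L₁+α₂L₂) = 2.89×10⁻³ / 4.72801×10⁻⁵ = 61.125 K
T = 19.0 + 61.125 = 80.125 °C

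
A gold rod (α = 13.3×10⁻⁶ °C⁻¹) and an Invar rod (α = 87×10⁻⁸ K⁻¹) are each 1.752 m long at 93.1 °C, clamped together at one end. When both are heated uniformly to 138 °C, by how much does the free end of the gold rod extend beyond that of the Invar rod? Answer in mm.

ΔT = 44.9 K
gold: ΔL = 13.3×10⁻⁶ × 1.752 m × 44.9 = 1.0462×10⁻³ m = 1.0462 mm
Invar: ΔL = 87×10⁻⁸ × 1.752 m × 44.9 = 6.8438×10⁻⁵ m = 0.068438 mm
difference = 1.0462 − 0.068438 = 0.977762 mm

0.978 mm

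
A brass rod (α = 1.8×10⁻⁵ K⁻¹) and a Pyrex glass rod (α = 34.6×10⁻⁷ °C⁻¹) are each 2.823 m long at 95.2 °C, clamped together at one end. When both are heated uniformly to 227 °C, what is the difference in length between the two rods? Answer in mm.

5.41 mm

ΔT = 131.8 K
brass: ΔL = 1.8×10⁻⁵ × 2.823 m × 131.8 = 6.6973×10⁻³ m = 6.6973 mm
Pyrex glass: ΔL = 34.6×10⁻⁷ × 2.823 m × 131.8 = 1.2874×10⁻³ m = 1.2874 mm
difference = 6.6973 − 1.2874 = 5.4099 mm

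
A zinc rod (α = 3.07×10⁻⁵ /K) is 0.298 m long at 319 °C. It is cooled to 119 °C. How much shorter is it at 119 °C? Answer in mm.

|ΔT| = |119 − 319| = 200 K
ΔL = αL₀ΔT = (3.07×10⁻⁵)(0.298)(200) = 1.83×10⁻³ m

ΔL = 1.83 mm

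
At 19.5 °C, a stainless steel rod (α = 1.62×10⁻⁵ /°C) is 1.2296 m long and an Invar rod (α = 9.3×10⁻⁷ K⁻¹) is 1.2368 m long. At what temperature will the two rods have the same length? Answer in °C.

T = 403.1 °C

Equal length when α₁L₁ΔT − α₂L₂ΔT = L₂ − L₁ = 7.20×10⁻³ m
α₁L₁ = 1.991952×10⁻⁵, α₂L₂ = 1.150224×10⁻⁶ → Δ(αL) = 1.8769296×10⁻⁵ m/K
ΔT = 7.20×10⁻³ / 1.8769296×10⁻⁵ = 383.605 K, so T = 19.5 + 383.605 = 403.105 °C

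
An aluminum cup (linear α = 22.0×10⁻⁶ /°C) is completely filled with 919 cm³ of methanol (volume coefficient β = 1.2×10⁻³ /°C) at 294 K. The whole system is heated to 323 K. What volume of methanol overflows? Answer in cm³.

30.2 cm³

The cup also expands: β_container ≈ 3α = 6.6×10⁻⁵ /K
Net overflow = V₀(β_liq − 3α_cont)ΔT
β − 3α = 1.20×10⁻³ − 6.6×10⁻⁵ = 1.134×10⁻³ /K; ΔT = 29 K
ΔV = 919 × 1.134×10⁻³ × 29 = 30.2 cm³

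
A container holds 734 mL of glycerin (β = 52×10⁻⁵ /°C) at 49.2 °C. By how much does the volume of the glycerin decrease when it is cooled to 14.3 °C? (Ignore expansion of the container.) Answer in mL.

ΔV = 13.3 mL

|ΔT| = |14.3 − 49.2| = 34.9 K
ΔV = βV₀ΔT = (52×10⁻⁵)(734)(34.9) = 13.3 mL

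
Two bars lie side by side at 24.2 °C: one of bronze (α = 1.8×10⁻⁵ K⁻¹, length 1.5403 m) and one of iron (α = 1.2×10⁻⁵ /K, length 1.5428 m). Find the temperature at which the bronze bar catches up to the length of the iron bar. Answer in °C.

L₁(1 + α₁ΔT) = L₂(1 + α₂ΔT) ⇒ ΔT = (L₂ − L₁)/(α₁L₁ − α₂L₂)
L₂ − L₁ = 1.5428 − 1.5403 = 2.50×10⁻³ m
α₁L₁ − α₂L₂ = 1.8×10⁻⁵×1.5403 − 1.2×10⁻⁵×1.5428 = 9.2118×10⁻⁶ m/K
ΔT = 2.50×10⁻³ / 9.2118×10⁻⁶ = 271.391 K
T = 24.2 + 271.391 = 295.591 °C

T = 295.6 °C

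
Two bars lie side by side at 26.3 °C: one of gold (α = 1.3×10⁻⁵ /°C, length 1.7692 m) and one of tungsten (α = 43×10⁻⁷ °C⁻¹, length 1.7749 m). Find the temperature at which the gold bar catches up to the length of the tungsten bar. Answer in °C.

T = 397.2 °C

Equal length when α₁L₁ΔT − α₂L₂ΔT = L₂ − L₁ = 5.70×10⁻³ m
α₁L₁ = 2.29996×10⁻⁵, α₂L₂ = 7.63207×10⁻⁶ → Δ(αL) = 1.536753×10⁻⁵ m/K
ΔT = 5.70×10⁻³ / 1.536753×10⁻⁵ = 370.912 K, so T = 26.3 + 370.912 = 397.212 °C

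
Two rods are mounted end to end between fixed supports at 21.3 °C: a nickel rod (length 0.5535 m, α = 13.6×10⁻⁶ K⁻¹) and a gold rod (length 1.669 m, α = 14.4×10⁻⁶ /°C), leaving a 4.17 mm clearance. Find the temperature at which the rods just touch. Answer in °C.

T = 153 °C

α₁L₁ = 7.5276×10⁻⁶ m/K, α₂L₂ = 2.40336×10⁻⁵ m/K → total 3.15612×10⁻⁵ m/K
ΔT = g/(α₁L₁+α₂L₂) = 4.17×10⁻³ / 3.15612×10⁻⁵ = 132.12 K
T = 21.3 + 132.12 = 153.42 °C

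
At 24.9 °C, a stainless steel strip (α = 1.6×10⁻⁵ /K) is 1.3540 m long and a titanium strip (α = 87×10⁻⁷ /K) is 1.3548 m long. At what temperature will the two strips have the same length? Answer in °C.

T = 105.9 °C

L₁(1 + α₁ΔT) = L₂(1 + α₂ΔT) ⇒ ΔT = (L₂ − L₁)/(α₁L₁ − α₂L₂)
L₂ − L₁ = 1.3548 − 1.3540 = 8.00×10⁻⁴ m
α₁L₁ − α₂L₂ = 1.6×10⁻⁵×1.3540 − 87×10⁻⁷×1.3548 = 9.87724×10⁻⁶ m/K
ΔT = 8.00×10⁻⁴ / 9.87724×10⁻⁶ = 80.994 K
T = 24.9 + 80.994 = 105.894 °C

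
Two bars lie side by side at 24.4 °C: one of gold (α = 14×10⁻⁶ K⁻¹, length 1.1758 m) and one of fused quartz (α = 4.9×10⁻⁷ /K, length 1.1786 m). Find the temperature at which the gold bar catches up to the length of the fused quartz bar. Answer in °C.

T = 200.7 °C

L₁(1 + α₁ΔT) = L₂(1 + α₂ΔT) ⇒ ΔT = (L₂ − L₁)/(α₁L₁ − α₂L₂)
L₂ − L₁ = 1.1786 − 1.1758 = 2.80×10⁻³ m
α₁L₁ − α₂L₂ = 14×10⁻⁶×1.1758 − 4.9×10⁻⁷×1.1786 = 1.5883686×10⁻⁵ m/K
ΔT = 2.80×10⁻³ / 1.5883686×10⁻⁵ = 176.282 K
T = 24.4 + 176.282 = 200.682 °C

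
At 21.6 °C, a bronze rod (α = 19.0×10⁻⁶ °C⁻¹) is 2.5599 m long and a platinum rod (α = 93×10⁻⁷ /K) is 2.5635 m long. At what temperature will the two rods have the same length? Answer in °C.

Equal length when α₁L₁ΔT − α₂L₂ΔT = L₂ − L₁ = 3.60×10⁻³ m
α₁L₁ = 4.86381×10⁻⁵, α₂L₂ = 2.384055×10⁻⁵ → Δ(αL) = 2.479755×10⁻⁵ m/K
ΔT = 3.60×10⁻³ / 2.479755×10⁻⁵ = 145.176 K, so T = 21.6 + 145.176 = 166.776 °C

T = 166.8 °C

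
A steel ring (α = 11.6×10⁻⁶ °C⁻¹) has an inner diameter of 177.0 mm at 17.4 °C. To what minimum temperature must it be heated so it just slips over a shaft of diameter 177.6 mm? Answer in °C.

T = 310 °C

Required Δd = 177.6 − 177.0 = 0.6 mm
Δd = αd₀ΔT ⇒ ΔT = Δd/(αd₀) = 0.6 / (11.6×10⁻⁶ × 177.0) = 292.23 K
T_min = 17.4 + 292.23 = 309.63 °C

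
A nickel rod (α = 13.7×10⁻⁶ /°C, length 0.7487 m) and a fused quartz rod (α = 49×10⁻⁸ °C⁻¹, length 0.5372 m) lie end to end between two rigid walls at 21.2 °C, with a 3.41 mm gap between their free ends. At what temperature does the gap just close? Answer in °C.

Gap closes when ΔL₁ + ΔL₂ = 3.41 mm = 3.41×10⁻³ m
(α₁L₁ + α₂L₂)ΔT = g
α₁L₁ + α₂L₂ = 13.7×10⁻⁶×0.7487 + 49×10⁻⁸×0.5372 = 1.0520418×10⁻⁵ m/K
ΔT = 3.41×10⁻³ / 1.0520418×10⁻⁵ = 324.13 K
T = 21.2 + 324.13 = 345.33 °C

T = 345 °C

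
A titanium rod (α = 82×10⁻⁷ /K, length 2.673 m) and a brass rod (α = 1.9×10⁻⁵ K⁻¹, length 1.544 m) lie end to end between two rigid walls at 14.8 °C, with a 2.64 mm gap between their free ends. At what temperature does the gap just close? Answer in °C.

T = 66.3 °C

α₁L₁ = 2.19186×10⁻⁵ m/K, α₂L₂ = 2.9336×10⁻⁵ m/K → total 5.12546×10⁻⁵ m/K
ΔT = g/(α₁L₁+α₂L₂) = 2.64×10⁻³ / 5.12546×10⁻⁵ = 51.508 K
T = 14.8 + 51.508 = 66.308 °C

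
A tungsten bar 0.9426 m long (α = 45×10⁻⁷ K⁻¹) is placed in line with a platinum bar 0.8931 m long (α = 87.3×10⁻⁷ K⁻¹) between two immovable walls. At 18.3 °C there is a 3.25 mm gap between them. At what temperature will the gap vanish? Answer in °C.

T = 288 °C

Gap closes when ΔL₁ + ΔL₂ = 3.25 mm = 3.25×10⁻³ m
(α₁L₁ + α₂L₂)ΔT = g
α₁L₁ + α₂L₂ = 45×10⁻⁷×0.9426 + 87.3×10⁻⁷×0.8931 = 1.2038463×10⁻⁵ m/K
ΔT = 3.25×10⁻³ / 1.2038463×10⁻⁵ = 269.97 K
T = 18.3 + 269.97 = 288.27 °C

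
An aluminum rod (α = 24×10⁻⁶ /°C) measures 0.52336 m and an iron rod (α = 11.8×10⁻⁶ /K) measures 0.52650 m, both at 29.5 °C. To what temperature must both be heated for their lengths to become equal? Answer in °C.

T = 524.1 °C

L₁(1 + α₁ΔT) = L₂(1 + α₂ΔT) ⇒ ΔT = (L₂ − L₁)/(α₁L₁ − α₂L₂)
L₂ − L₁ = 0.52650 − 0.52336 = 3.14×10⁻³ m
α₁L₁ − α₂L₂ = 24×10⁻⁶×0.52336 − 11.8×10⁻⁶×0.52650 = 6.34794×10⁻⁶ m/K
ΔT = 3.14×10⁻³ / 6.34794×10⁻⁶ = 494.649 K
T = 29.5 + 494.649 = 524.149 °C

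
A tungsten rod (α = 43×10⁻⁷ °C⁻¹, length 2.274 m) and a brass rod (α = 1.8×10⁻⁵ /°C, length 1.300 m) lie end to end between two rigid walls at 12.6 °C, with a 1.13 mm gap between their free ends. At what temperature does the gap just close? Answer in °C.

T = 46.7 °C

Gap closes when ΔL₁ + ΔL₂ = 1.13 mm = 1.13×10⁻³ m
(α₁L₁ + α₂L₂)ΔT = g
α₁L₁ + α₂L₂ = 43×10⁻⁷×2.274 + 1.8×10⁻⁵×1.300 = 3.31782×10⁻⁵ m/K
ΔT = 1.13×10⁻³ / 3.31782×10⁻⁵ = 34.059 K
T = 12.6 + 34.059 = 46.659 °C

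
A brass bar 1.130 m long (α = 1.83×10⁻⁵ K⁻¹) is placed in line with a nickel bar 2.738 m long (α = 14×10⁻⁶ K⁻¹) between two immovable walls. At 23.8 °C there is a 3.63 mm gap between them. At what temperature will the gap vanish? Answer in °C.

T = 85.3 °C

Gap closes when ΔL₁ + ΔL₂ = 3.63 mm = 3.63×10⁻³ m
(α₁L₁ + α₂L₂)ΔT = g
α₁L₁ + α₂L₂ = 1.83×10⁻⁵×1.130 + 14×10⁻⁶×2.738 = 5.9011×10⁻⁵ m/K
ΔT = 3.63×10⁻³ / 5.9011×10⁻⁵ = 61.514 K
T = 23.8 + 61.514 = 85.314 °C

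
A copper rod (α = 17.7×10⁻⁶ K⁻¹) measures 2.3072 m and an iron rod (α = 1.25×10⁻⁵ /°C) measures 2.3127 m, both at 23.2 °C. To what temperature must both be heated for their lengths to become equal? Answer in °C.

Equal length when α₁L₁ΔT − α₂L₂ΔT = L₂ − L₁ = 5.50×10⁻³ m
α₁L₁ = 4.083744×10⁻⁵, α₂L₂ = 2.890875×10⁻⁵ → Δ(αL) = 1.192869×10⁻⁵ m/K
ΔT = 5.50×10⁻³ / 1.192869×10⁻⁵ = 461.073 K, so T = 23.2 + 461.073 = 484.273 °C

T = 484.3 °C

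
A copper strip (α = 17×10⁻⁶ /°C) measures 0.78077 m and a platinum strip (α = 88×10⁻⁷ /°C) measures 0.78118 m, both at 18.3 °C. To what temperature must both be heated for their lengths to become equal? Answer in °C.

T = 82.38 °C

L₁(1 + α₁ΔT) = L₂(1 + α₂ΔT) ⇒ ΔT = (L₂ − L₁)/(α₁L₁ − α₂L₂)
L₂ − L₁ = 0.78118 − 0.78077 = 4.10×10⁻⁴ m
α₁L₁ − α₂L₂ = 17×10⁻⁶×0.78077 − 88×10⁻⁷×0.78118 = 6.398706×10⁻⁶ m/K
ΔT = 4.10×10⁻⁴ / 6.398706×10⁻⁶ = 64.0755 K
T = 18.3 + 64.0755 = 82.3755 °C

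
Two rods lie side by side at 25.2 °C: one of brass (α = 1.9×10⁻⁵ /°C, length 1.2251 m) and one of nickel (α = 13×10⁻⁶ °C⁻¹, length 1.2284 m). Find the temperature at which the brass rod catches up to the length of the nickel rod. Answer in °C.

T = 476.8 °C

L₁(1 + α₁ΔT) = L₂(1 + α₂ΔT) ⇒ ΔT = (L₂ − L₁)/(α₁L₁ − α₂L₂)
L₂ − L₁ = 1.2284 − 1.2251 = 3.30×10⁻³ m
α₁L₁ − α₂L₂ = 1.9×10⁻⁵×1.2251 − 13×10⁻⁶×1.2284 = 7.3077×10⁻⁶ m/K
ΔT = 3.30×10⁻³ / 7.3077×10⁻⁶ = 451.578 K
T = 25.2 + 451.578 = 476.778 °C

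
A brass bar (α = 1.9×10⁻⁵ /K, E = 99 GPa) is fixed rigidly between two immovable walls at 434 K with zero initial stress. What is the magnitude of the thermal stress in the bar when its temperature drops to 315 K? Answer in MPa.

σ = 224 MPa

Fully constrained: the free strain ε = αΔT is blocked, so σ = Eε = EαΔT.
|ΔT| = 119 K
σ = 99.0×10⁹ × 1.9×10⁻⁵ × 119 = 2.24×10⁸ Pa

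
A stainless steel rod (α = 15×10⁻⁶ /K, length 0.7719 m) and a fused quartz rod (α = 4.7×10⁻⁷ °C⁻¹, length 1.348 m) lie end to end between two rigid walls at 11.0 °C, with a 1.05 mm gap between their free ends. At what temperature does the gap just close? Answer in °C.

T = 97.0 °C

α₁L₁ = 1.15785×10⁻⁵ m/K, α₂L₂ = 6.3356×10⁻⁷ m/K → total 1.221206×10⁻⁵ m/K
ΔT = g/(α₁L₁+α₂L₂) = 1.05×10⁻³ / 1.221206×10⁻⁵ = 85.981 K
T = 11.0 + 85.981 = 96.981 °C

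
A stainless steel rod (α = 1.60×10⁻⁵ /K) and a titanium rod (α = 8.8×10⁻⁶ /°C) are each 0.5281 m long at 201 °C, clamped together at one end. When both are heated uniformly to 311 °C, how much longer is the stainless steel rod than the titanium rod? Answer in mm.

0.418 mm

ΔT = 110 K
stainless steel: ΔL = 1.60×10⁻⁵ × 0.5281 m × 110 = 9.2946×10⁻⁴ m = 0.92946 mm
titanium: ΔL = 8.8×10⁻⁶ × 0.5281 m × 110 = 5.1120×10⁻⁴ m = 0.51120 mm
difference = 0.92946 − 0.51120 = 0.41826 mm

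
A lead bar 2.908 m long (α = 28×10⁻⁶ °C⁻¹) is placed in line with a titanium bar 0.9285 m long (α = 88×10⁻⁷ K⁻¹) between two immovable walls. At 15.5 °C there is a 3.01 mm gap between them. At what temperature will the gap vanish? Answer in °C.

T = 49.1 °C

α₁L₁ = 8.1424×10⁻⁵ m/K, α₂L₂ = 8.1708×10⁻⁶ m/K → total 8.95948×10⁻⁵ m/K
ΔT = g/(α₁L₁+α₂L₂) = 3.01×10⁻³ / 8.95948×10⁻⁵ = 33.596 K
T = 15.5 + 33.596 = 49.096 °C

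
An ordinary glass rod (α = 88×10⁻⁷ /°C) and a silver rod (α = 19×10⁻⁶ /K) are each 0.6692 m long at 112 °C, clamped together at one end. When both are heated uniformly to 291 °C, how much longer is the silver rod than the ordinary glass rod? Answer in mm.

ΔT = 179 K
ordinary glass: ΔL = 88×10⁻⁷ × 0.6692 m × 179 = 1.0541×10⁻³ m = 1.0541 mm
silver: ΔL = 19×10⁻⁶ × 0.6692 m × 179 = 2.2759×10⁻³ m = 2.2759 mm
difference = 2.2759 − 1.0541 = 1.2218 mm

1.22 mm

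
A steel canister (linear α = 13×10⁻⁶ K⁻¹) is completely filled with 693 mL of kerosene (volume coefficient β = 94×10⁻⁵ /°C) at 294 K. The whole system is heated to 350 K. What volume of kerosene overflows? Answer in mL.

The canister also expands: β_container ≈ 3α = 3.9×10⁻⁵ /K
Net overflow = V₀(β_liq − 3α_cont)ΔT
β − 3α = 9.40×10⁻⁴ − 3.9×10⁻⁵ = 9.01×10⁻⁴ /K; ΔT = 56 K
ΔV = 693 × 9.01×10⁻⁴ × 56 = 35.0 mL

35.0 mL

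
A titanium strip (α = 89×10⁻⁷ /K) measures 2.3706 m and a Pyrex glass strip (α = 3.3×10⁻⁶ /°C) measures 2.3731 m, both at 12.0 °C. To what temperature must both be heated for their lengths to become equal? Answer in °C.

Equal length when α₁L₁ΔT − α₂L₂ΔT = L₂ − L₁ = 2.50×10⁻³ m
α₁L₁ = 2.109834×10⁻⁵, α₂L₂ = 7.83123×10⁻⁶ → Δ(αL) = 1.326711×10⁻⁵ m/K
ΔT = 2.50×10⁻³ / 1.326711×10⁻⁵ = 188.436 K, so T = 12.0 + 188.436 = 200.436 °C

T = 200.4 °C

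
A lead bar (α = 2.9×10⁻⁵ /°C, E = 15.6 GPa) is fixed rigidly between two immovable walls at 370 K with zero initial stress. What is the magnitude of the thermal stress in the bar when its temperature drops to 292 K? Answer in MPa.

Fully constrained: the free strain ε = αΔT is blocked, so σ = Eε = EαΔT.
|ΔT| = 78 K
σ = 15.6×10⁹ × 2.9×10⁻⁵ × 78 = 3.53×10⁷ Pa

σ = 35.3 MPa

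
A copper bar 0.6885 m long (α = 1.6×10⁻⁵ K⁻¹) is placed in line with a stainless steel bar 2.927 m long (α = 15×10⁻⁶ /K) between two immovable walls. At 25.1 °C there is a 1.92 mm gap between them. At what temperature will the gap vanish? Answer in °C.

Gap closes when ΔL₁ + ΔL₂ = 1.92 mm = 1.92×10⁻³ m
(α₁L₁ + α₂L₂)ΔT = g
α₁L₁ + α₂L₂ = 1.6×10⁻⁵×0.6885 + 15×10⁻⁶×2.927 = 5.4921×10⁻⁵ m/K
ΔT = 1.92×10⁻³ / 5.4921×10⁻⁵ = 34.959 K
T = 25.1 + 34.959 = 60.059 °C

T = 60.1 °C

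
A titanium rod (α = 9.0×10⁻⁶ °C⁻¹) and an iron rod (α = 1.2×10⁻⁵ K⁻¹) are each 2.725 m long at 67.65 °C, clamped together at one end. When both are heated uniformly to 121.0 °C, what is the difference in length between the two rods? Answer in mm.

ΔT = 53.35 K
titanium: ΔL = 9.0×10⁻⁶ × 2.725 m × 53.35 = 1.3084×10⁻³ m = 1.3084 mm
iron: ΔL = 1.2×10⁻⁵ × 2.725 m × 53.35 = 1.7445×10⁻³ m = 1.7445 mm
difference = 1.7445 − 1.3084 = 0.4361 mm

0.436 mm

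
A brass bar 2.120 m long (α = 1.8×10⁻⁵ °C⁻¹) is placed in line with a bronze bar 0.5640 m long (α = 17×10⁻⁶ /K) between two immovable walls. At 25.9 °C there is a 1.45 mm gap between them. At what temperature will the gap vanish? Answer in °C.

α₁L₁ = 3.816×10⁻⁵ m/K, α₂L₂ = 9.588×10⁻⁶ m/K → total 4.7748×10⁻⁵ m/K
ΔT = g/(α₁L₁+α₂L₂) = 1.45×10⁻³ / 4.7748×10⁻⁵ = 30.368 K
T = 25.9 + 30.368 = 56.268 °C

T = 56.3 °C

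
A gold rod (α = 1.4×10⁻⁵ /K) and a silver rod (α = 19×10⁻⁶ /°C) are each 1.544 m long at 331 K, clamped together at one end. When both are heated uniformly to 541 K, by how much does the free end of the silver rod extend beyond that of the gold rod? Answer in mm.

1.62 mm

ΔT = 210 K
gold: ΔL = 1.4×10⁻⁵ × 1.544 m × 210 = 4.5394×10⁻³ m = 4.5394 mm
silver: ΔL = 19×10⁻⁶ × 1.544 m × 210 = 6.1606×10⁻³ m = 6.1606 mm
difference = 6.1606 − 4.5394 = 1.6212 mm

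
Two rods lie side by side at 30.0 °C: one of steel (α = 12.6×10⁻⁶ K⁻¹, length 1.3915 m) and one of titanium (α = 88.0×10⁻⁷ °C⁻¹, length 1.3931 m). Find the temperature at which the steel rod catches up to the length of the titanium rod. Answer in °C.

T = 333.4 °C

Equal length when α₁L₁ΔT − α₂L₂ΔT = L₂ − L₁ = 1.60×10⁻³ m
α₁L₁ = 1.75329×10⁻⁵, α₂L₂ = 1.225928×10⁻⁵ → Δ(αL) = 5.27362×10⁻⁶ m/K
ΔT = 1.60×10⁻³ / 5.27362×10⁻⁶ = 303.397 K, so T = 30.0 + 303.397 = 333.397 °C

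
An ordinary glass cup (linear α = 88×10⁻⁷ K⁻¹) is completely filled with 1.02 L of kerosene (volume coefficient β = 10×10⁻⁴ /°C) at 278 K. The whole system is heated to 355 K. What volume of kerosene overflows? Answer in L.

The cup also expands: β_container ≈ 3α = 2.64×10⁻⁵ /K
Net overflow = V₀(β_liq − 3α_cont)ΔT
β − 3α = 1.00×10⁻³ − 2.64×10⁻⁵ = 9.736×10⁻⁴ /K; ΔT = 77 K
ΔV = 1.02 × 9.736×10⁻⁴ × 77 = 0.0765 L

0.0765 L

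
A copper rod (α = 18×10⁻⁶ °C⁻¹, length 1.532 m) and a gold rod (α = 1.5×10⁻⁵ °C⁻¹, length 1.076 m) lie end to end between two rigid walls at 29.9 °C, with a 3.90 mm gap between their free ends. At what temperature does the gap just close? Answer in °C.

T = 119 °C

Gap closes when ΔL₁ + ΔL₂ = 3.90 mm = 3.90×10⁻³ m
(α₁L₁ + α₂L₂)ΔT = g
α₁L₁ + α₂L₂ = 18×10⁻⁶×1.532 + 1.5×10⁻⁵×1.076 = 4.3716×10⁻⁵ m/K
ΔT = 3.90×10⁻³ / 4.3716×10⁻⁵ = 89.21 K
T = 29.9 + 89.21 = 119.11 °C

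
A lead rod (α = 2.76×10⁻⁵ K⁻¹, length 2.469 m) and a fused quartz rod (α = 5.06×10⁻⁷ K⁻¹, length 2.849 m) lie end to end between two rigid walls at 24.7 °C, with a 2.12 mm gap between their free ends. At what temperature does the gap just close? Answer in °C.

α₁L₁ = 6.81444×10⁻⁵ m/K, α₂L₂ = 1.441594×10⁻⁶ m/K → total 6.9585994×10⁻⁵ m/K
ΔT = g/(α₁L₁+α₂L₂) = 2.12×10⁻³ / 6.9585994×10⁻⁵ = 30.466 K
T = 24.7 + 30.466 = 55.166 °C

T = 55.2 °C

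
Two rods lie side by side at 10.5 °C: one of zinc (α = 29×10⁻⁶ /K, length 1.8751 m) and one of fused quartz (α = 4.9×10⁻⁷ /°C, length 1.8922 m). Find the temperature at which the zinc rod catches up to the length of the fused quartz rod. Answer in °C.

T = 330.4 °C

L₁(1 + α₁ΔT) = L₂(1 + α₂ΔT) ⇒ ΔT = (L₂ − L₁)/(α₁L₁ − α₂L₂)
L₂ − L₁ = 1.8922 − 1.8751 = 1.71×10⁻² m
α₁L₁ − α₂L₂ = 29×10⁻⁶×1.8751 − 4.9×10⁻⁷×1.8922 = 5.3450722×10⁻⁵ m/K
ΔT = 1.71×10⁻² / 5.3450722×10⁻⁵ = 319.921 K
T = 10.5 + 319.921 = 330.421 °C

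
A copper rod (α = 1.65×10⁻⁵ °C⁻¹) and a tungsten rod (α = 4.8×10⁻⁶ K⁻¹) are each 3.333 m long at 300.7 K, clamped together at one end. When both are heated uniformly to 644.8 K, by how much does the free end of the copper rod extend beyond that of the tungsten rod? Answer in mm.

13.4 mm

ΔT = 344.1 K
copper: ΔL = 1.65×10⁻⁵ × 3.333 m × 344.1 = 1.8924×10⁻² m = 18.924 mm
tungsten: ΔL = 4.8×10⁻⁶ × 3.333 m × 344.1 = 5.5050×10⁻³ m = 5.5050 mm
difference = 18.924 − 5.5050 = 13.419 mm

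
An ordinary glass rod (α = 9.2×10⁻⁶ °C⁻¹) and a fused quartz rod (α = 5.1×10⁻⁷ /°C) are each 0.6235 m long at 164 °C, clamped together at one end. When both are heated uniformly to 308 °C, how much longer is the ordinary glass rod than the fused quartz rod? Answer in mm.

0.780 mm

ΔT = 144 K
ordinary glass: ΔL = 9.2×10⁻⁶ × 0.6235 m × 144 = 8.2601×10⁻⁴ m = 0.82601 mm
fused quartz: ΔL = 5.1×10⁻⁷ × 0.6235 m × 144 = 4.5790×10⁻⁵ m = 0.045790 mm
difference = 0.82601 − 0.045790 = 0.78022 mm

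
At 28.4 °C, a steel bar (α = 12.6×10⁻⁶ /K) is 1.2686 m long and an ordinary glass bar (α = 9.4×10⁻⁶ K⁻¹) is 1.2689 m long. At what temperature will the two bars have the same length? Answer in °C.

T = 102.4 °C

Equal length when α₁L₁ΔT − α₂L₂ΔT = L₂ − L₁ = 3.00×10⁻⁴ m
α₁L₁ = 1.598436×10⁻⁵, α₂L₂ = 1.192766×10⁻⁵ → Δ(αL) = 4.0567×10⁻⁶ m/K
ΔT = 3.00×10⁻⁴ / 4.0567×10⁻⁶ = 73.952 K, so T = 28.4 + 73.952 = 102.352 °C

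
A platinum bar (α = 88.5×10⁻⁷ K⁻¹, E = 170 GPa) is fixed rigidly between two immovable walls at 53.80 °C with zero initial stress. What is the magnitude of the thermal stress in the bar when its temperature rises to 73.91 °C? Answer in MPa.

σ = 30.3 MPa

Fully constrained: the free strain ε = αΔT is blocked, so σ = Eε = EαΔT.
|ΔT| = 20.11 K
σ = 170×10⁹ × 88.5×10⁻⁷ × 20.11 = 3.03×10⁷ Pa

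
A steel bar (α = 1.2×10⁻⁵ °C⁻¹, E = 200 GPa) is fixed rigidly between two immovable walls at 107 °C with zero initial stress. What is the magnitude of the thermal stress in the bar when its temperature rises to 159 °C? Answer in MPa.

Fully constrained: the free strain ε = αΔT is blocked, so σ = Eε = EαΔT.
|ΔT| = 52 K
σ = 200×10⁹ × 1.2×10⁻⁵ × 52 = 1.25×10⁸ Pa

σ = 125 MPa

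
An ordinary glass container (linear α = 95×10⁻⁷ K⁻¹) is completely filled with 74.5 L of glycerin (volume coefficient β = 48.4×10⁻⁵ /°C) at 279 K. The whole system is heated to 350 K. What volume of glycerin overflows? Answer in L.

2.41 L

The container also expands: β_container ≈ 3α = 2.85×10⁻⁵ /K
Net overflow = V₀(β_liq − 3α_cont)ΔT
β − 3α = 4.84×10⁻⁴ − 2.85×10⁻⁵ = 4.555×10⁻⁴ /K; ΔT = 71 K
ΔV = 74.5 × 4.555×10⁻⁴ × 71 = 2.41 L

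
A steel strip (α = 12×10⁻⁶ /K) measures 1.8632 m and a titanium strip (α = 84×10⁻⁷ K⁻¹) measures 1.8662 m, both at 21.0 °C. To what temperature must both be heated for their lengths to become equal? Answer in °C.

T = 469.9 °C

L₁(1 + α₁ΔT) = L₂(1 + α₂ΔT) ⇒ ΔT = (L₂ − L₁)/(α₁L₁ − α₂L₂)
L₂ − L₁ = 1.8662 − 1.8632 = 3.00×10⁻³ m
α₁L₁ − α₂L₂ = 12×10⁻⁶×1.8632 − 84×10⁻⁷×1.8662 = 6.68232×10⁻⁶ m/K
ΔT = 3.00×10⁻³ / 6.68232×10⁻⁶ = 448.946 K
T = 21.0 + 448.946 = 469.946 °C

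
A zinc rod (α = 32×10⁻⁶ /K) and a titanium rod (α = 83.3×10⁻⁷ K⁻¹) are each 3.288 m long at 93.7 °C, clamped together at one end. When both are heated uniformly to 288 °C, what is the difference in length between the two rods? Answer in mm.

ΔT = 194.3 K
zinc: ΔL = 32×10⁻⁶ × 3.288 m × 194.3 = 2.0443×10⁻² m = 20.443 mm
titanium: ΔL = 83.3×10⁻⁷ × 3.288 m × 194.3 = 5.3217×10⁻³ m = 5.3217 mm
difference = 20.443 − 5.3217 = 15.1213 mm

15.1 mm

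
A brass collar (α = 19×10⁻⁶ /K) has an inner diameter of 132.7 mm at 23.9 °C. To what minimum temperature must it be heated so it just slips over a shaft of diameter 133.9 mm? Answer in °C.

Required Δd = 133.9 − 132.7 = 1.2 mm
Δd = αd₀ΔT ⇒ ΔT = Δd/(αd₀) = 1.2 / (19×10⁻⁶ × 132.7) = 475.94 K
T_min = 23.9 + 475.94 = 499.84 °C

T = 500 °C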